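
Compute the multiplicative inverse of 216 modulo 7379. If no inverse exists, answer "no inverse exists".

1264

gcd(7379, 216) by repeated division:
7379 = 34×216 + 35
216 = 6×35 + 6
35 = 5×6 + 5
6 = 1×5 + 1
5 = 5×1 + 0
The gcd is 1. Working backward:
1 = 6 − 5
1 = −35 + 6·6
1 = 6·216 − 37·35
1 = −37·7379 + 1264·216
So 216·1264 ≡ 1 (mod 7379).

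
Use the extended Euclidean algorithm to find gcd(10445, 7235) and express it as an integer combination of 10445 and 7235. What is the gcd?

5

Apply Euclid's algorithm to 10445 and 7235:
10445 = 1×7235 + 3210
7235 = 2×3210 + 815
3210 = 3×815 + 765
815 = 1×765 + 50
765 = 15×50 + 15
50 = 3×15 + 5
15 = 3×5 + 0
gcd(10445, 7235) = 5.
Working backward:
5 = 50 − 3·15
5 = −3·765 + 46·50
5 = 46·815 − 49·765
5 = −49·3210 + 193·815
5 = 193·7235 − 435·3210
5 = −435·10445 + 628·7235
So 5 = (-435)·10445 + (628)·7235.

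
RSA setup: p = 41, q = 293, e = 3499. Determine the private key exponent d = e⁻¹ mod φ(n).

φ(n) = (p−1)(q−1) = 40·292 = 11680.
Need d with 3499·d ≡ 1 (mod 11680). Apply the extended Euclidean algorithm:
11680 = 3·3499 + 1183
3499 = 2·1183 + 1133
1183 = 1·1133 + 50
1133 = 22·50 + 33
50 = 1·33 + 17
33 = 1·17 + 16
17 = 1·16 + 1
16 = 16·1 + 0
Back-substitute:
1 = 17 − 16
1 = −33 + 2·17
1 = 2·50 − 3·33
1 = −3·1133 + 68·50
1 = 68·1183 − 71·1133
1 = −71·3499 + 210·1183
1 = 210·11680 − 701·3499
So 3499·(-701) ≡ 1 (mod 11680), hence d ≡ -701 ≡ 10979 (mod 11680).

10979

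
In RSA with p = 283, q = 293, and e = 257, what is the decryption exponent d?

φ(n) = (p−1)(q−1) = 282·292 = 82344.
Need d with 257·d ≡ 1 (mod 82344). Apply the extended Euclidean algorithm:
82344 = 320*257 + 104
257 = 2*104 + 49
104 = 2*49 + 6
49 = 8*6 + 1
6 = 6*1 + 0
Back-substitute:
1 = 49 − 8·6
1 = −8·104 + 17·49
1 = 17·257 − 42·104
1 = −42·82344 + 13457·257
So 257·13457 ≡ 1 (mod 82344), hence d = 13457.

13457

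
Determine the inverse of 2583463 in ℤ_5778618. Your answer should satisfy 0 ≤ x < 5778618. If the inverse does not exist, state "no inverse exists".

701407

Extended Euclidean algorithm:
5778618 = 2*2583463 + 611692
2583463 = 4*611692 + 136695
611692 = 4*136695 + 64912
136695 = 2*64912 + 6871
64912 = 9*6871 + 3073
6871 = 2*3073 + 725
3073 = 4*725 + 173
725 = 4*173 + 33
173 = 5*33 + 8
33 = 4*8 + 1
8 = 8*1 + 0
gcd = 1, so the inverse exists. Back-substitute:
1 = 33 − 4·8
1 = −4·173 + 21·33
1 = 21·725 − 88·173
1 = −88·3073 + 373·725
1 = 373·6871 − 834·3073
1 = −834·64912 + 7879·6871
1 = 7879·136695 − 16592·64912
1 = −16592·611692 + 74247·136695
1 = 74247·2583463 − 313580·611692
1 = −313580·5778618 + 701407·2583463
So 2583463·701407 ≡ 1 (mod 5778618).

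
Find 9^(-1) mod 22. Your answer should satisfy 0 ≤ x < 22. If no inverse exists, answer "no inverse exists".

5

gcd(22, 9) by repeated division:
22 = 2×9 + 4
9 = 2×4 + 1
4 = 4×1 + 0
The gcd is 1. Working backward:
1 = 9 − 2·4
1 = −2·22 + 5·9
So 9·5 ≡ 1 (mod 22).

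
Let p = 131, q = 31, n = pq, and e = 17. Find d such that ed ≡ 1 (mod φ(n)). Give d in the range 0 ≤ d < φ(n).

φ(n) = (p−1)(q−1) = 130·30 = 3900.
Need d with 17·d ≡ 1 (mod 3900). Apply the extended Euclidean algorithm:
3900 = 229*17 + 7
17 = 2*7 + 3
7 = 2*3 + 1
3 = 3*1 + 0
Back-substitute:
1 = 7 − 2·3
1 = −2·17 + 5·7
1 = 5·3900 − 1147·17
So 17·(-1147) ≡ 1 (mod 3900), hence d ≡ -1147 ≡ 2753 (mod 3900).

2753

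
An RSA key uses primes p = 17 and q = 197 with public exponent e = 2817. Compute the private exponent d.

2497

φ(n) = (p−1)(q−1) = 16·196 = 3136.
Need d with 2817·d ≡ 1 (mod 3136). Apply the extended Euclidean algorithm:
3136 = 1×2817 + 319
2817 = 8×319 + 265
319 = 1×265 + 54
265 = 4×54 + 49
54 = 1×49 + 5
49 = 9×5 + 4
5 = 1×4 + 1
4 = 4×1 + 0
Back-substitute:
1 = 5 − 4
1 = −49 + 10·5
1 = 10·54 − 11·49
1 = −11·265 + 54·54
1 = 54·319 − 65·265
1 = −65·2817 + 574·319
1 = 574·3136 − 639·2817
So 2817·(-639) ≡ 1 (mod 3136), hence d ≡ -639 ≡ 2497 (mod 3136).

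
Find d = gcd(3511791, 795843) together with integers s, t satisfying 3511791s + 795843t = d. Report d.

9

Euclidean algorithm:
3511791 = 4·795843 + 328419
795843 = 2·328419 + 139005
328419 = 2·139005 + 50409
139005 = 2·50409 + 38187
50409 = 1·38187 + 12222
38187 = 3·12222 + 1521
12222 = 8·1521 + 54
1521 = 28·54 + 9
54 = 6·9 + 0
gcd(3511791, 795843) = 9.
Working backward:
9 = 1521 − 28·54
9 = −28·12222 + 225·1521
9 = 225·38187 − 703·12222
9 = −703·50409 + 928·38187
9 = 928·139005 − 2559·50409
9 = −2559·328419 + 6046·139005
9 = 6046·795843 − 14651·328419
9 = −14651·3511791 + 64650·795843
So 9 = (-14651)·3511791 + (64650)·795843.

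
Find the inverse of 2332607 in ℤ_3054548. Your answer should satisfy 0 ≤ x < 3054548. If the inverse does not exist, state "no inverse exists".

1431215

Apply the Euclidean algorithm to 3054548 and 2332607:
3054548 = 1·2332607 + 721941
2332607 = 3·721941 + 166784
721941 = 4·166784 + 54805
166784 = 3·54805 + 2369
54805 = 23·2369 + 318
2369 = 7·318 + 143
318 = 2·143 + 32
143 = 4·32 + 15
32 = 2·15 + 2
15 = 7·2 + 1
2 = 2·1 + 0
Since gcd(2332607, 3054548) = 1, back-substitute to write 1 as a combination:
1 = 15 − 7·2
1 = −7·32 + 15·15
1 = 15·143 − 67·32
1 = −67·318 + 149·143
1 = 149·2369 − 1110·318
1 = −1110·54805 + 25679·2369
1 = 25679·166784 − 78147·54805
1 = −78147·721941 + 338267·166784
1 = 338267·2332607 − 1092948·721941
1 = −1092948·3054548 + 1431215·2332607
So 2332607·1431215 ≡ 1 (mod 3054548).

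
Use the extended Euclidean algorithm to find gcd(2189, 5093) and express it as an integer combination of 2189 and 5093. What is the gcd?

Repeated division:
5093 = 2·2189 + 715
2189 = 3·715 + 44
715 = 16·44 + 11
44 = 4·11 + 0
gcd(2189, 5093) = 11.
Working backward:
11 = 715 − 16·44
11 = −16·2189 + 49·715
11 = 49·5093 − 114·2189
So 11 = (49)·5093 + (-114)·2189.

11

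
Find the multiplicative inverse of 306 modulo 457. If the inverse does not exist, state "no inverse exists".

Extended Euclidean algorithm:
457 = 1*306 + 151
306 = 2*151 + 4
151 = 37*4 + 3
4 = 1*3 + 1
3 = 3*1 + 0
The gcd is 1. Working backward:
1 = 4 − 3
1 = −151 + 38·4
1 = 38·306 − 77·151
1 = −77·457 + 115·306
So 306·115 ≡ 1 (mod 457).

115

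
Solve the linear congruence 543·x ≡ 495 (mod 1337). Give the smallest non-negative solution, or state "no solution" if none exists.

843

First find gcd(543, 1337):
1337 = 2·543 + 251
543 = 2·251 + 41
251 = 6·41 + 5
41 = 8·5 + 1
5 = 5·1 + 0
gcd = 1, so a unique solution mod 1337 exists.
Back-substitute for the Bézout coefficients:
1 = 41 − 8·5
1 = −8·251 + 49·41
1 = 49·543 − 106·251
1 = −106·1337 + 261·543
So 543·(261) ≡ 1 (mod 1337), giving 543⁻¹ ≡ 261.
x ≡ 543⁻¹·495 ≡ 261·495 ≡ 843 (mod 1337).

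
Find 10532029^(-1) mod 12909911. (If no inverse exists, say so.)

Apply the Euclidean algorithm to 12909911 and 10532029:
12909911 = 1*10532029 + 2377882
10532029 = 4*2377882 + 1020501
2377882 = 2*1020501 + 336880
1020501 = 3*336880 + 9861
336880 = 34*9861 + 1606
9861 = 6*1606 + 225
1606 = 7*225 + 31
225 = 7*31 + 8
31 = 3*8 + 7
8 = 1*7 + 1
7 = 7*1 + 0
gcd = 1, so the inverse exists. Back-substitute:
1 = 8 − 7
1 = −31 + 4·8
1 = 4·225 − 29·31
1 = −29·1606 + 207·225
1 = 207·9861 − 1271·1606
1 = −1271·336880 + 43421·9861
1 = 43421·1020501 − 131534·336880
1 = −131534·2377882 + 306489·1020501
1 = 306489·10532029 − 1357490·2377882
1 = −1357490·12909911 + 1663979·10532029
So 10532029·1663979 ≡ 1 (mod 12909911).

1663979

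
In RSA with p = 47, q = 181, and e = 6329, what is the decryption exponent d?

1409

φ(n) = (p−1)(q−1) = 46·180 = 8280.
Need d with 6329·d ≡ 1 (mod 8280). Apply the extended Euclidean algorithm:
8280 = 1*6329 + 1951
6329 = 3*1951 + 476
1951 = 4*476 + 47
476 = 10*47 + 6
47 = 7*6 + 5
6 = 1*5 + 1
5 = 5*1 + 0
Back-substitute:
1 = 6 − 5
1 = −47 + 8·6
1 = 8·476 − 81·47
1 = −81·1951 + 332·476
1 = 332·6329 − 1077·1951
1 = −1077·8280 + 1409·6329
So 6329·1409 ≡ 1 (mod 8280), hence d = 1409.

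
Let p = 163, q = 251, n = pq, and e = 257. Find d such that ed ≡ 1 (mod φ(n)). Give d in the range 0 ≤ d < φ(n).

27893

φ(n) = (p−1)(q−1) = 162·250 = 40500.
Need d with 257·d ≡ 1 (mod 40500). Apply the extended Euclidean algorithm:
40500 = 157*257 + 151
257 = 1*151 + 106
151 = 1*106 + 45
106 = 2*45 + 16
45 = 2*16 + 13
16 = 1*13 + 3
13 = 4*3 + 1
3 = 3*1 + 0
Back-substitute:
1 = 13 − 4·3
1 = −4·16 + 5·13
1 = 5·45 − 14·16
1 = −14·106 + 33·45
1 = 33·151 − 47·106
1 = −47·257 + 80·151
1 = 80·40500 − 12607·257
So 257·(-12607) ≡ 1 (mod 40500), hence d ≡ -12607 ≡ 27893 (mod 40500).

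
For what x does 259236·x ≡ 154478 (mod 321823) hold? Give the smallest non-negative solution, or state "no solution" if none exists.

178451

First find gcd(259236, 321823):
321823 = 1×259236 + 62587
259236 = 4×62587 + 8888
62587 = 7×8888 + 371
8888 = 23×371 + 355
371 = 1×355 + 16
355 = 22×16 + 3
16 = 5×3 + 1
3 = 3×1 + 0
gcd = 1, so a unique solution mod 321823 exists.
Back-substitute for the Bézout coefficients:
1 = 16 − 5·3
1 = −5·355 + 111·16
1 = 111·371 − 116·355
1 = −116·8888 + 2779·371
1 = 2779·62587 − 19569·8888
1 = −19569·259236 + 81055·62587
1 = 81055·321823 − 100624·259236
So 259236·(-100624) ≡ 1 (mod 321823), giving 259236⁻¹ ≡ 221199.
x ≡ 259236⁻¹·154478 ≡ 221199·154478 ≡ 178451 (mod 321823).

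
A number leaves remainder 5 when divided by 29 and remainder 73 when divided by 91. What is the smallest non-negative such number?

1165

Write x = 5 + 29·k. Then 29·k ≡ 73 − 5 ≡ 68 (mod 91).
Need 29⁻¹ mod 91. Extended Euclid on (91, 29):
91 = 3*29 + 4
29 = 7*4 + 1
4 = 4*1 + 0
Back-substitute:
1 = 29 − 7·4
1 = −7·91 + 22·29
29⁻¹ ≡ 22 (mod 91), so k ≡ 22·68 ≡ 40 (mod 91).
x = 5 + 29·40 = 1165.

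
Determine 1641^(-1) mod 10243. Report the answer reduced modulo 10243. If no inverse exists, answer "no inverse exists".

387

gcd(10243, 1641) by repeated division:
10243 = 6*1641 + 397
1641 = 4*397 + 53
397 = 7*53 + 26
53 = 2*26 + 1
26 = 26*1 + 0
Since gcd(1641, 10243) = 1, back-substitute to write 1 as a combination:
1 = 53 − 2·26
1 = −2·397 + 15·53
1 = 15·1641 − 62·397
1 = −62·10243 + 387·1641
So 1641·387 ≡ 1 (mod 10243).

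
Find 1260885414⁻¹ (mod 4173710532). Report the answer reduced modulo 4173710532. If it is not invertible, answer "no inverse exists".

Compute gcd(1260885414, 4173710532):
4173710532 = 3*1260885414 + 391054290
1260885414 = 3*391054290 + 87722544
391054290 = 4*87722544 + 40164114
87722544 = 2*40164114 + 7394316
40164114 = 5*7394316 + 3192534
7394316 = 2*3192534 + 1009248
3192534 = 3*1009248 + 164790
1009248 = 6*164790 + 20508
164790 = 8*20508 + 726
20508 = 28*726 + 180
726 = 4*180 + 6
180 = 30*6 + 0
Since gcd = 6 > 1, 1260885414 is not a unit mod 4173710532.

no inverse exists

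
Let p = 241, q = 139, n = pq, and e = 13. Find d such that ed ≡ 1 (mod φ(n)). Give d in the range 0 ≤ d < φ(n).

25477

φ(n) = (p−1)(q−1) = 240·138 = 33120.
Need d with 13·d ≡ 1 (mod 33120). Apply the extended Euclidean algorithm:
33120 = 2547×13 + 9
13 = 1×9 + 4
9 = 2×4 + 1
4 = 4×1 + 0
Back-substitute:
1 = 9 − 2·4
1 = −2·13 + 3·9
1 = 3·33120 − 7643·13
So 13·(-7643) ≡ 1 (mod 33120), hence d ≡ -7643 ≡ 25477 (mod 33120).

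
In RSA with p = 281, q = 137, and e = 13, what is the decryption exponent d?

11717

φ(n) = (p−1)(q−1) = 280·136 = 38080.
Need d with 13·d ≡ 1 (mod 38080). Apply the extended Euclidean algorithm:
38080 = 2929×13 + 3
13 = 4×3 + 1
3 = 3×1 + 0
Back-substitute:
1 = 13 − 4·3
1 = −4·38080 + 11717·13
So 13·11717 ≡ 1 (mod 38080), hence d = 11717.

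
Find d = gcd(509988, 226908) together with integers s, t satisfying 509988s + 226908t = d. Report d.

Repeated division:
509988 = 2×226908 + 56172
226908 = 4×56172 + 2220
56172 = 25×2220 + 672
2220 = 3×672 + 204
672 = 3×204 + 60
204 = 3×60 + 24
60 = 2×24 + 12
24 = 2×12 + 0
gcd(509988, 226908) = 12.
Express as a combination:
12 = 60 − 2·24
12 = −2·204 + 7·60
12 = 7·672 − 23·204
12 = −23·2220 + 76·672
12 = 76·56172 − 1923·2220
12 = −1923·226908 + 7768·56172
12 = 7768·509988 − 17459·226908
So 12 = (7768)·509988 + (-17459)·226908.

12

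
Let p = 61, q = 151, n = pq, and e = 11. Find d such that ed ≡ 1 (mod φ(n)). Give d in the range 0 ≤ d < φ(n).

4091

φ(n) = (p−1)(q−1) = 60·150 = 9000.
Need d with 11·d ≡ 1 (mod 9000). Apply the extended Euclidean algorithm:
9000 = 818·11 + 2
11 = 5·2 + 1
2 = 2·1 + 0
Back-substitute:
1 = 11 − 5·2
1 = −5·9000 + 4091·11
So 11·4091 ≡ 1 (mod 9000), hence d = 4091.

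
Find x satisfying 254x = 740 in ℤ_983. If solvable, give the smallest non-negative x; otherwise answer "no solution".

328

First find gcd(254, 983):
983 = 3·254 + 221
254 = 1·221 + 33
221 = 6·33 + 23
33 = 1·23 + 10
23 = 2·10 + 3
10 = 3·3 + 1
3 = 3·1 + 0
gcd = 1, so a unique solution mod 983 exists.
Back-substitute for the Bézout coefficients:
1 = 10 − 3·3
1 = −3·23 + 7·10
1 = 7·33 − 10·23
1 = −10·221 + 67·33
1 = 67·254 − 77·221
1 = −77·983 + 298·254
So 254·(298) ≡ 1 (mod 983), giving 254⁻¹ ≡ 298.
x ≡ 254⁻¹·740 ≡ 298·740 ≡ 328 (mod 983).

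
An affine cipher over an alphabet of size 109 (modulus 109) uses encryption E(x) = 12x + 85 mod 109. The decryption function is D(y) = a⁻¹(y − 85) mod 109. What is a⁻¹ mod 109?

gcd(109, 12) by repeated division:
109 = 9×12 + 1
12 = 12×1 + 0
Since gcd(12, 109) = 1, back-substitute to write 1 as a combination:
1 = 109 − 9·12
Hence 12⁻¹ ≡ -9 ≡ 100 (mod 109).

100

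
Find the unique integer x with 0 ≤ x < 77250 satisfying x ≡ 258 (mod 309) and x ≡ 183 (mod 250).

23433

Write x = 258 + 309·k. Then 309·k ≡ 183 − 258 ≡ 175 (mod 250).
Need 309⁻¹ mod 250. Extended Euclid on (250, 59):
250 = 4·59 + 14
59 = 4·14 + 3
14 = 4·3 + 2
3 = 1·2 + 1
2 = 2·1 + 0
Back-substitute:
1 = 3 − 2
1 = −14 + 5·3
1 = 5·59 − 21·14
1 = −21·250 + 89·59
309⁻¹ ≡ 89 (mod 250), so k ≡ 89·175 ≡ 75 (mod 250).
x = 258 + 309·75 = 23433.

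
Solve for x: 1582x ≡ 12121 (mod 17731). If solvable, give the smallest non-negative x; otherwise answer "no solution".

no solution

gcd(1582, 17731):
17731 = 11*1582 + 329
1582 = 4*329 + 266
329 = 1*266 + 63
266 = 4*63 + 14
63 = 4*14 + 7
14 = 2*7 + 0
gcd = 7, but 7 ∤ 12121, so the congruence has no solution.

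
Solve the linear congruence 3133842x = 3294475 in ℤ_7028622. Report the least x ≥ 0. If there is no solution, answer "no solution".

gcd(3133842, 7028622):
7028622 = 2×3133842 + 760938
3133842 = 4×760938 + 90090
760938 = 8×90090 + 40218
90090 = 2×40218 + 9654
40218 = 4×9654 + 1602
9654 = 6×1602 + 42
1602 = 38×42 + 6
42 = 7×6 + 0
gcd = 6, but 6 ∤ 3294475, so the congruence has no solution.

no solution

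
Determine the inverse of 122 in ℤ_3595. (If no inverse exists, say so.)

3153

Apply the Euclidean algorithm to 3595 and 122:
3595 = 29·122 + 57
122 = 2·57 + 8
57 = 7·8 + 1
8 = 8·1 + 0
Since gcd(122, 3595) = 1, back-substitute to write 1 as a combination:
1 = 57 − 7·8
1 = −7·122 + 15·57
1 = 15·3595 − 442·122
So 122·(-442) ≡ 1 (mod 3595), and -442 ≡ 3153 (mod 3595).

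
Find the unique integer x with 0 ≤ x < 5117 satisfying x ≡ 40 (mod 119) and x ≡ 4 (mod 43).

4562

Write x = 40 + 119·k. Then 119·k ≡ 4 − 40 ≡ 7 (mod 43).
Need 119⁻¹ mod 43. Extended Euclid on (43, 33):
43 = 1×33 + 10
33 = 3×10 + 3
10 = 3×3 + 1
3 = 3×1 + 0
Back-substitute:
1 = 10 − 3·3
1 = −3·33 + 10·10
1 = 10·43 − 13·33
119⁻¹ ≡ 30 (mod 43), so k ≡ 30·7 ≡ 38 (mod 43).
x = 40 + 119·38 = 4562.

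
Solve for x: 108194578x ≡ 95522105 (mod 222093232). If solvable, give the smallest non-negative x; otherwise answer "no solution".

no solution

gcd(108194578, 222093232):
222093232 = 2*108194578 + 5704076
108194578 = 18*5704076 + 5521210
5704076 = 1*5521210 + 182866
5521210 = 30*182866 + 35230
182866 = 5*35230 + 6716
35230 = 5*6716 + 1650
6716 = 4*1650 + 116
1650 = 14*116 + 26
116 = 4*26 + 12
26 = 2*12 + 2
12 = 6*2 + 0
gcd = 2, but 2 ∤ 95522105, so the congruence has no solution.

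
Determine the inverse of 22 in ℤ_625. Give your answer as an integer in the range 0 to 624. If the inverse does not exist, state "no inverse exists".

gcd(625, 22) by repeated division:
625 = 28*22 + 9
22 = 2*9 + 4
9 = 2*4 + 1
4 = 4*1 + 0
The gcd is 1. Working backward:
1 = 9 − 2·4
1 = −2·22 + 5·9
1 = 5·625 − 142·22
Thus 22·(-142) ≡ 1 (mod 625); reducing, -142 mod 625 = 483.

483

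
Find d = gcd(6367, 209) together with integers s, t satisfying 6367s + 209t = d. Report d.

Repeated division:
6367 = 30·209 + 97
209 = 2·97 + 15
97 = 6·15 + 7
15 = 2·7 + 1
7 = 7·1 + 0
gcd(6367, 209) = 1.
Back-substituting:
1 = 15 − 2·7
1 = −2·97 + 13·15
1 = 13·209 − 28·97
1 = −28·6367 + 853·209
So 1 = (-28)·6367 + (853)·209.

1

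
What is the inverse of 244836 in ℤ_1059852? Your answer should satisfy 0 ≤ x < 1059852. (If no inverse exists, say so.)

Euclidean algorithm on 1059852, 244836:
1059852 = 4*244836 + 80508
244836 = 3*80508 + 3312
80508 = 24*3312 + 1020
3312 = 3*1020 + 252
1020 = 4*252 + 12
252 = 21*12 + 0
Since gcd = 12 > 1, 244836 is not a unit mod 1059852.

no inverse exists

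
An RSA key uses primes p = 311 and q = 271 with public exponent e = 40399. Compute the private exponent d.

φ(n) = (p−1)(q−1) = 310·270 = 83700.
Need d with 40399·d ≡ 1 (mod 83700). Apply the extended Euclidean algorithm:
83700 = 2×40399 + 2902
40399 = 13×2902 + 2673
2902 = 1×2673 + 229
2673 = 11×229 + 154
229 = 1×154 + 75
154 = 2×75 + 4
75 = 18×4 + 3
4 = 1×3 + 1
3 = 3×1 + 0
Back-substitute:
1 = 4 − 3
1 = −75 + 19·4
1 = 19·154 − 39·75
1 = −39·229 + 58·154
1 = 58·2673 − 677·229
1 = −677·2902 + 735·2673
1 = 735·40399 − 10232·2902
1 = −10232·83700 + 21199·40399
So 40399·21199 ≡ 1 (mod 83700), hence d = 21199.

21199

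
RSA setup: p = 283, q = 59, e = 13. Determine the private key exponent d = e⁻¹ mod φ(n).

7549

φ(n) = (p−1)(q−1) = 282·58 = 16356.
Need d with 13·d ≡ 1 (mod 16356). Apply the extended Euclidean algorithm:
16356 = 1258*13 + 2
13 = 6*2 + 1
2 = 2*1 + 0
Back-substitute:
1 = 13 − 6·2
1 = −6·16356 + 7549·13
So 13·7549 ≡ 1 (mod 16356), hence d = 7549.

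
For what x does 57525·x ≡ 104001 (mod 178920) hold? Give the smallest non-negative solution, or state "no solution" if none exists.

no solution

gcd(57525, 178920):
178920 = 3·57525 + 6345
57525 = 9·6345 + 420
6345 = 15·420 + 45
420 = 9·45 + 15
45 = 3·15 + 0
gcd = 15, but 15 ∤ 104001, so the congruence has no solution.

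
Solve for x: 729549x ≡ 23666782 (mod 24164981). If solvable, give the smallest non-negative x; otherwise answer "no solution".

First find gcd(729549, 24164981):
24164981 = 33×729549 + 89864
729549 = 8×89864 + 10637
89864 = 8×10637 + 4768
10637 = 2×4768 + 1101
4768 = 4×1101 + 364
1101 = 3×364 + 9
364 = 40×9 + 4
9 = 2×4 + 1
4 = 4×1 + 0
gcd = 1, so a unique solution mod 24164981 exists.
Back-substitute for the Bézout coefficients:
1 = 9 − 2·4
1 = −2·364 + 81·9
1 = 81·1101 − 245·364
1 = −245·4768 + 1061·1101
1 = 1061·10637 − 2367·4768
1 = −2367·89864 + 19997·10637
1 = 19997·729549 − 162343·89864
1 = −162343·24164981 + 5377316·729549
So 729549·(5377316) ≡ 1 (mod 24164981), giving 729549⁻¹ ≡ 5377316.
x ≡ 729549⁻¹·23666782 ≡ 5377316·23666782 ≡ 4669738 (mod 24164981).

4669738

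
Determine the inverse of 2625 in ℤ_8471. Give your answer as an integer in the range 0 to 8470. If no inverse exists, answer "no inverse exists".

5870

gcd(8471, 2625) by repeated division:
8471 = 3×2625 + 596
2625 = 4×596 + 241
596 = 2×241 + 114
241 = 2×114 + 13
114 = 8×13 + 10
13 = 1×10 + 3
10 = 3×3 + 1
3 = 3×1 + 0
Since gcd(2625, 8471) = 1, back-substitute to write 1 as a combination:
1 = 10 − 3·3
1 = −3·13 + 4·10
1 = 4·114 − 35·13
1 = −35·241 + 74·114
1 = 74·596 − 183·241
1 = −183·2625 + 806·596
1 = 806·8471 − 2601·2625
So 2625·(-2601) ≡ 1 (mod 8471), and -2601 ≡ 5870 (mod 8471).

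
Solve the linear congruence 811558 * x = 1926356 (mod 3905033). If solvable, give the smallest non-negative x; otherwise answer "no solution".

gcd(811558, 3905033):
3905033 = 4·811558 + 658801
811558 = 1·658801 + 152757
658801 = 4·152757 + 47773
152757 = 3·47773 + 9438
47773 = 5·9438 + 583
9438 = 16·583 + 110
583 = 5·110 + 33
110 = 3·33 + 11
33 = 3·11 + 0
gcd = 11, but 11 ∤ 1926356, so the congruence has no solution.

no solution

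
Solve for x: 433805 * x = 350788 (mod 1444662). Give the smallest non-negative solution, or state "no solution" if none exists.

1014686

First find gcd(433805, 1444662):
1444662 = 3*433805 + 143247
433805 = 3*143247 + 4064
143247 = 35*4064 + 1007
4064 = 4*1007 + 36
1007 = 27*36 + 35
36 = 1*35 + 1
35 = 35*1 + 0
gcd = 1, so a unique solution mod 1444662 exists.
Back-substitute for the Bézout coefficients:
1 = 36 − 35
1 = −1007 + 28·36
1 = 28·4064 − 113·1007
1 = −113·143247 + 3983·4064
1 = 3983·433805 − 12062·143247
1 = −12062·1444662 + 40169·433805
So 433805·(40169) ≡ 1 (mod 1444662), giving 433805⁻¹ ≡ 40169.
x ≡ 433805⁻¹·350788 ≡ 40169·350788 ≡ 1014686 (mod 1444662).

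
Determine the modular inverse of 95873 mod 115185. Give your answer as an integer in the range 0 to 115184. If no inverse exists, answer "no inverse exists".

Run Euclid on (115185, 95873):
115185 = 1×95873 + 19312
95873 = 4×19312 + 18625
19312 = 1×18625 + 687
18625 = 27×687 + 76
687 = 9×76 + 3
76 = 25×3 + 1
3 = 3×1 + 0
The gcd is 1. Working backward:
1 = 76 − 25·3
1 = −25·687 + 226·76
1 = 226·18625 − 6127·687
1 = −6127·19312 + 6353·18625
1 = 6353·95873 − 31539·19312
1 = −31539·115185 + 37892·95873
So 95873·37892 ≡ 1 (mod 115185).

37892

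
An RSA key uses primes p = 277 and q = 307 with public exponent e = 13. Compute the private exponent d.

51973

φ(n) = (p−1)(q−1) = 276·306 = 84456.
Need d with 13·d ≡ 1 (mod 84456). Apply the extended Euclidean algorithm:
84456 = 6496·13 + 8
13 = 1·8 + 5
8 = 1·5 + 3
5 = 1·3 + 2
3 = 1·2 + 1
2 = 2·1 + 0
Back-substitute:
1 = 3 − 2
1 = −5 + 2·3
1 = 2·8 − 3·5
1 = −3·13 + 5·8
1 = 5·84456 − 32483·13
So 13·(-32483) ≡ 1 (mod 84456), hence d ≡ -32483 ≡ 51973 (mod 84456).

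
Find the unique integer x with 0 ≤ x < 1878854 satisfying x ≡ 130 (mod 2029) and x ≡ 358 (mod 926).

1181008

Write x = 130 + 2029·k. Then 2029·k ≡ 358 − 130 ≡ 228 (mod 926).
Need 2029⁻¹ mod 926. Extended Euclid on (926, 177):
926 = 5*177 + 41
177 = 4*41 + 13
41 = 3*13 + 2
13 = 6*2 + 1
2 = 2*1 + 0
Back-substitute:
1 = 13 − 6·2
1 = −6·41 + 19·13
1 = 19·177 − 82·41
1 = −82·926 + 429·177
2029⁻¹ ≡ 429 (mod 926), so k ≡ 429·228 ≡ 582 (mod 926).
x = 130 + 2029·582 = 1181008.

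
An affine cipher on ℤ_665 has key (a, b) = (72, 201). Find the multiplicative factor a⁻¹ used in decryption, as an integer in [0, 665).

Run Euclid on (665, 72):
665 = 9*72 + 17
72 = 4*17 + 4
17 = 4*4 + 1
4 = 4*1 + 0
The gcd is 1. Working backward:
1 = 17 − 4·4
1 = −4·72 + 17·17
1 = 17·665 − 157·72
So 72·(-157) ≡ 1 (mod 665), and -157 ≡ 508 (mod 665).

508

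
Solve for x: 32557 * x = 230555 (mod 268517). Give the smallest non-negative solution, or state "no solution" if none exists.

218189

First find gcd(32557, 268517):
268517 = 8×32557 + 8061
32557 = 4×8061 + 313
8061 = 25×313 + 236
313 = 1×236 + 77
236 = 3×77 + 5
77 = 15×5 + 2
5 = 2×2 + 1
2 = 2×1 + 0
gcd = 1, so a unique solution mod 268517 exists.
Back-substitute for the Bézout coefficients:
1 = 5 − 2·2
1 = −2·77 + 31·5
1 = 31·236 − 95·77
1 = −95·313 + 126·236
1 = 126·8061 − 3245·313
1 = −3245·32557 + 13106·8061
1 = 13106·268517 − 108093·32557
So 32557·(-108093) ≡ 1 (mod 268517), giving 32557⁻¹ ≡ 160424.
x ≡ 32557⁻¹·230555 ≡ 160424·230555 ≡ 218189 (mod 268517).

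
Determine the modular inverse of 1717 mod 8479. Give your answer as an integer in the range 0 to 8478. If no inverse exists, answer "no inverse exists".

400

Apply the Euclidean algorithm to 8479 and 1717:
8479 = 4*1717 + 1611
1717 = 1*1611 + 106
1611 = 15*106 + 21
106 = 5*21 + 1
21 = 21*1 + 0
Since gcd(1717, 8479) = 1, back-substitute to write 1 as a combination:
1 = 106 − 5·21
1 = −5·1611 + 76·106
1 = 76·1717 − 81·1611
1 = −81·8479 + 400·1717
So 1717·400 ≡ 1 (mod 8479).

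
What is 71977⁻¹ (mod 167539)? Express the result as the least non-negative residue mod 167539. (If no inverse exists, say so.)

41542

gcd(167539, 71977) by repeated division:
167539 = 2·71977 + 23585
71977 = 3·23585 + 1222
23585 = 19·1222 + 367
1222 = 3·367 + 121
367 = 3·121 + 4
121 = 30·4 + 1
4 = 4·1 + 0
gcd = 1, so the inverse exists. Back-substitute:
1 = 121 − 30·4
1 = −30·367 + 91·121
1 = 91·1222 − 303·367
1 = −303·23585 + 5848·1222
1 = 5848·71977 − 17847·23585
1 = −17847·167539 + 41542·71977
So 71977·41542 ≡ 1 (mod 167539).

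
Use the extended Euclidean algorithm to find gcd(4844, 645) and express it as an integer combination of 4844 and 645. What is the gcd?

Apply Euclid's algorithm to 4844 and 645:
4844 = 7·645 + 329
645 = 1·329 + 316
329 = 1·316 + 13
316 = 24·13 + 4
13 = 3·4 + 1
4 = 4·1 + 0
gcd(4844, 645) = 1.
Working backward:
1 = 13 − 3·4
1 = −3·316 + 73·13
1 = 73·329 − 76·316
1 = −76·645 + 149·329
1 = 149·4844 − 1119·645
So 1 = (149)·4844 + (-1119)·645.

1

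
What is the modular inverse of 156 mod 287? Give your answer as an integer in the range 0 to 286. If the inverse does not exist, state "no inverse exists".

46

Run Euclid on (287, 156):
287 = 1·156 + 131
156 = 1·131 + 25
131 = 5·25 + 6
25 = 4·6 + 1
6 = 6·1 + 0
Since gcd(156, 287) = 1, back-substitute to write 1 as a combination:
1 = 25 − 4·6
1 = −4·131 + 21·25
1 = 21·156 − 25·131
1 = −25·287 + 46·156
So 156·46 ≡ 1 (mod 287).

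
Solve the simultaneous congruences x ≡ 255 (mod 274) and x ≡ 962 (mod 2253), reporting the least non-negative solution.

480851

Write x = 255 + 274·k. Then 274·k ≡ 962 − 255 ≡ 707 (mod 2253).
Need 274⁻¹ mod 2253. Extended Euclid on (2253, 274):
2253 = 8×274 + 61
274 = 4×61 + 30
61 = 2×30 + 1
30 = 30×1 + 0
Back-substitute:
1 = 61 − 2·30
1 = −2·274 + 9·61
1 = 9·2253 − 74·274
274⁻¹ ≡ 2179 (mod 2253), so k ≡ 2179·707 ≡ 1754 (mod 2253).
x = 255 + 274·1754 = 480851.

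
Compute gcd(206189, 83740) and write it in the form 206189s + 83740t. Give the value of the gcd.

Apply Euclid's algorithm to 206189 and 83740:
206189 = 2·83740 + 38709
83740 = 2·38709 + 6322
38709 = 6·6322 + 777
6322 = 8·777 + 106
777 = 7·106 + 35
106 = 3·35 + 1
35 = 35·1 + 0
gcd(206189, 83740) = 1.
Back-substituting:
1 = 106 − 3·35
1 = −3·777 + 22·106
1 = 22·6322 − 179·777
1 = −179·38709 + 1096·6322
1 = 1096·83740 − 2371·38709
1 = −2371·206189 + 5838·83740
So 1 = (-2371)·206189 + (5838)·83740.

1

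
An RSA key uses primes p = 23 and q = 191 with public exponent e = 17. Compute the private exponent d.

2213

φ(n) = (p−1)(q−1) = 22·190 = 4180.
Need d with 17·d ≡ 1 (mod 4180). Apply the extended Euclidean algorithm:
4180 = 245*17 + 15
17 = 1*15 + 2
15 = 7*2 + 1
2 = 2*1 + 0
Back-substitute:
1 = 15 − 7·2
1 = −7·17 + 8·15
1 = 8·4180 − 1967·17
So 17·(-1967) ≡ 1 (mod 4180), hence d ≡ -1967 ≡ 2213 (mod 4180).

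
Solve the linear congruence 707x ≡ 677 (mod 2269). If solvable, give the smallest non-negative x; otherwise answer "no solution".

First find gcd(707, 2269):
2269 = 3*707 + 148
707 = 4*148 + 115
148 = 1*115 + 33
115 = 3*33 + 16
33 = 2*16 + 1
16 = 16*1 + 0
gcd = 1, so a unique solution mod 2269 exists.
Back-substitute for the Bézout coefficients:
1 = 33 − 2·16
1 = −2·115 + 7·33
1 = 7·148 − 9·115
1 = −9·707 + 43·148
1 = 43·2269 − 138·707
So 707·(-138) ≡ 1 (mod 2269), giving 707⁻¹ ≡ 2131.
x ≡ 707⁻¹·677 ≡ 2131·677 ≡ 1872 (mod 2269).

1872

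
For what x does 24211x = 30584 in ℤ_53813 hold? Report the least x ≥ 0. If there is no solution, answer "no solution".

23097

First find gcd(24211, 53813):
53813 = 2×24211 + 5391
24211 = 4×5391 + 2647
5391 = 2×2647 + 97
2647 = 27×97 + 28
97 = 3×28 + 13
28 = 2×13 + 2
13 = 6×2 + 1
2 = 2×1 + 0
gcd = 1, so a unique solution mod 53813 exists.
Back-substitute for the Bézout coefficients:
1 = 13 − 6·2
1 = −6·28 + 13·13
1 = 13·97 − 45·28
1 = −45·2647 + 1228·97
1 = 1228·5391 − 2501·2647
1 = −2501·24211 + 11232·5391
1 = 11232·53813 − 24965·24211
So 24211·(-24965) ≡ 1 (mod 53813), giving 24211⁻¹ ≡ 28848.
x ≡ 24211⁻¹·30584 ≡ 28848·30584 ≡ 23097 (mod 53813).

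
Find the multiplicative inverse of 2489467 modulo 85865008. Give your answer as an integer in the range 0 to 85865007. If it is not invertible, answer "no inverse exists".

2839843

Apply the Euclidean algorithm to 85865008 and 2489467:
85865008 = 34×2489467 + 1223130
2489467 = 2×1223130 + 43207
1223130 = 28×43207 + 13334
43207 = 3×13334 + 3205
13334 = 4×3205 + 514
3205 = 6×514 + 121
514 = 4×121 + 30
121 = 4×30 + 1
30 = 30×1 + 0
gcd = 1, so the inverse exists. Back-substitute:
1 = 121 − 4·30
1 = −4·514 + 17·121
1 = 17·3205 − 106·514
1 = −106·13334 + 441·3205
1 = 441·43207 − 1429·13334
1 = −1429·1223130 + 40453·43207
1 = 40453·2489467 − 82335·1223130
1 = −82335·85865008 + 2839843·2489467
So 2489467·2839843 ≡ 1 (mod 85865008).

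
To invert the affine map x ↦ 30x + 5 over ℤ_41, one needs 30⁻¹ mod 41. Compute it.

Apply the Euclidean algorithm to 41 and 30:
41 = 1×30 + 11
30 = 2×11 + 8
11 = 1×8 + 3
8 = 2×3 + 2
3 = 1×2 + 1
2 = 2×1 + 0
gcd = 1, so the inverse exists. Back-substitute:
1 = 3 − 2
1 = −8 + 3·3
1 = 3·11 − 4·8
1 = −4·30 + 11·11
1 = 11·41 − 15·30
Thus 30·(-15) ≡ 1 (mod 41); reducing, -15 mod 41 = 26.

26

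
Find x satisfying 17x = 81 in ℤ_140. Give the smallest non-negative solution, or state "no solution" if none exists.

First find gcd(17, 140):
140 = 8·17 + 4
17 = 4·4 + 1
4 = 4·1 + 0
gcd = 1, so a unique solution mod 140 exists.
Back-substitute for the Bézout coefficients:
1 = 17 − 4·4
1 = −4·140 + 33·17
So 17·(33) ≡ 1 (mod 140), giving 17⁻¹ ≡ 33.
x ≡ 17⁻¹·81 ≡ 33·81 ≡ 13 (mod 140).

13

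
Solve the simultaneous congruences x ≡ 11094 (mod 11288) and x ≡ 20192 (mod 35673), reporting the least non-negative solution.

Write x = 11094 + 11288·k. Then 11288·k ≡ 20192 − 11094 ≡ 9098 (mod 35673).
Need 11288⁻¹ mod 35673. Extended Euclid on (35673, 11288):
35673 = 3*11288 + 1809
11288 = 6*1809 + 434
1809 = 4*434 + 73
434 = 5*73 + 69
73 = 1*69 + 4
69 = 17*4 + 1
4 = 4*1 + 0
Back-substitute:
1 = 69 − 17·4
1 = −17·73 + 18·69
1 = 18·434 − 107·73
1 = −107·1809 + 446·434
1 = 446·11288 − 2783·1809
1 = −2783·35673 + 8795·11288
11288⁻¹ ≡ 8795 (mod 35673), so k ≡ 8795·9098 ≡ 2371 (mod 35673).
x = 11094 + 11288·2371 = 26774942.

26774942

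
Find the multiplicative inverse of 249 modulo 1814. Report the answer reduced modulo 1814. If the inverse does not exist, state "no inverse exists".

Apply the Euclidean algorithm to 1814 and 249:
1814 = 7·249 + 71
249 = 3·71 + 36
71 = 1·36 + 35
36 = 1·35 + 1
35 = 35·1 + 0
The gcd is 1. Working backward:
1 = 36 − 35
1 = −71 + 2·36
1 = 2·249 − 7·71
1 = −7·1814 + 51·249
So 249·51 ≡ 1 (mod 1814).

51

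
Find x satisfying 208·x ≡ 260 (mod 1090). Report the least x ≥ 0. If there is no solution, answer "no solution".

First find gcd(208, 1090):
1090 = 5×208 + 50
208 = 4×50 + 8
50 = 6×8 + 2
8 = 4×2 + 0
gcd = 2 and 2 | 260, so solutions exist. Divide through by 2: 104x ≡ 130 (mod 545).
Now find 104⁻¹ mod 545:
545 = 5·104 + 25
104 = 4·25 + 4
25 = 6·4 + 1
4 = 4·1 + 0
Back-substitute:
1 = 25 − 6·4
1 = −6·104 + 25·25
1 = 25·545 − 131·104
So 104·(-131) ≡ 1 (mod 545), i.e. 104⁻¹ ≡ 414.
Then x ≡ 414·130 ≡ 410 (mod 545); the smallest non-negative solution is x = 410.

410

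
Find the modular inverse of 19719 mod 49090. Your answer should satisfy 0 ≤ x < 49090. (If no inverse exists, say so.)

Apply the Euclidean algorithm to 49090 and 19719:
49090 = 2×19719 + 9652
19719 = 2×9652 + 415
9652 = 23×415 + 107
415 = 3×107 + 94
107 = 1×94 + 13
94 = 7×13 + 3
13 = 4×3 + 1
3 = 3×1 + 0
gcd = 1, so the inverse exists. Back-substitute:
1 = 13 − 4·3
1 = −4·94 + 29·13
1 = 29·107 − 33·94
1 = −33·415 + 128·107
1 = 128·9652 − 2977·415
1 = −2977·19719 + 6082·9652
1 = 6082·49090 − 15141·19719
Hence 19719⁻¹ ≡ -15141 ≡ 33949 (mod 49090).

33949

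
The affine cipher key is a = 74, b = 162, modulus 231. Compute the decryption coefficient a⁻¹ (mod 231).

Run Euclid on (231, 74):
231 = 3×74 + 9
74 = 8×9 + 2
9 = 4×2 + 1
2 = 2×1 + 0
gcd = 1, so the inverse exists. Back-substitute:
1 = 9 − 4·2
1 = −4·74 + 33·9
1 = 33·231 − 103·74
So 74·(-103) ≡ 1 (mod 231), and -103 ≡ 128 (mod 231).

128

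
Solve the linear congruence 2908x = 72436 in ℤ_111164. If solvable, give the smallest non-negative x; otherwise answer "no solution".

22273

First find gcd(2908, 111164):
111164 = 38·2908 + 660
2908 = 4·660 + 268
660 = 2·268 + 124
268 = 2·124 + 20
124 = 6·20 + 4
20 = 5·4 + 0
gcd = 4 and 4 | 72436, so solutions exist. Divide through by 4: 727x ≡ 18109 (mod 27791).
Now find 727⁻¹ mod 27791:
27791 = 38×727 + 165
727 = 4×165 + 67
165 = 2×67 + 31
67 = 2×31 + 5
31 = 6×5 + 1
5 = 5×1 + 0
Back-substitute:
1 = 31 − 6·5
1 = −6·67 + 13·31
1 = 13·165 − 32·67
1 = −32·727 + 141·165
1 = 141·27791 − 5390·727
So 727·(-5390) ≡ 1 (mod 27791), i.e. 727⁻¹ ≡ 22401.
Then x ≡ 22401·18109 ≡ 22273 (mod 27791); the smallest non-negative solution is x = 22273.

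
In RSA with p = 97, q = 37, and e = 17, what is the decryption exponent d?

φ(n) = (p−1)(q−1) = 96·36 = 3456.
Need d with 17·d ≡ 1 (mod 3456). Apply the extended Euclidean algorithm:
3456 = 203×17 + 5
17 = 3×5 + 2
5 = 2×2 + 1
2 = 2×1 + 0
Back-substitute:
1 = 5 − 2·2
1 = −2·17 + 7·5
1 = 7·3456 − 1423·17
So 17·(-1423) ≡ 1 (mod 3456), hence d ≡ -1423 ≡ 2033 (mod 3456).

2033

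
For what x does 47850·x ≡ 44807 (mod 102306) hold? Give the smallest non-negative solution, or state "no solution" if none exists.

no solution

gcd(47850, 102306):
102306 = 2×47850 + 6606
47850 = 7×6606 + 1608
6606 = 4×1608 + 174
1608 = 9×174 + 42
174 = 4×42 + 6
42 = 7×6 + 0
gcd = 6, but 6 ∤ 44807, so the congruence has no solution.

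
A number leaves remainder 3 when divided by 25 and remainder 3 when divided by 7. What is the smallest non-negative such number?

3

Write x = 3 + 25·k. Then 25·k ≡ 3 − 3 ≡ 0 (mod 7).
Need 25⁻¹ mod 7. Extended Euclid on (7, 4):
7 = 1·4 + 3
4 = 1·3 + 1
3 = 3·1 + 0
Back-substitute:
1 = 4 − 3
1 = −7 + 2·4
25⁻¹ ≡ 2 (mod 7), so k ≡ 2·0 ≡ 0 (mod 7).
x = 3 + 25·0 = 3.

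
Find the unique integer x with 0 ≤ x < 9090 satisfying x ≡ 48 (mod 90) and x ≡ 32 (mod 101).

Write x = 48 + 90·k. Then 90·k ≡ 32 − 48 ≡ 85 (mod 101).
Need 90⁻¹ mod 101. Extended Euclid on (101, 90):
101 = 1×90 + 11
90 = 8×11 + 2
11 = 5×2 + 1
2 = 2×1 + 0
Back-substitute:
1 = 11 − 5·2
1 = −5·90 + 41·11
1 = 41·101 − 46·90
90⁻¹ ≡ 55 (mod 101), so k ≡ 55·85 ≡ 29 (mod 101).
x = 48 + 90·29 = 2658.

2658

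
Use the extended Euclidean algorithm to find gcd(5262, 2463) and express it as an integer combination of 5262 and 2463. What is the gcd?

Repeated division:
5262 = 2·2463 + 336
2463 = 7·336 + 111
336 = 3·111 + 3
111 = 37·3 + 0
gcd(5262, 2463) = 3.
Express as a combination:
3 = 336 − 3·111
3 = −3·2463 + 22·336
3 = 22·5262 − 47·2463
So 3 = (22)·5262 + (-47)·2463.

3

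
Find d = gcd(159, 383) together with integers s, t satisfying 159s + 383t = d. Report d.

Euclidean algorithm:
383 = 2×159 + 65
159 = 2×65 + 29
65 = 2×29 + 7
29 = 4×7 + 1
7 = 7×1 + 0
gcd(159, 383) = 1.
Express as a combination:
1 = 29 − 4·7
1 = −4·65 + 9·29
1 = 9·159 − 22·65
1 = −22·383 + 53·159
So 1 = (-22)·383 + (53)·159.

1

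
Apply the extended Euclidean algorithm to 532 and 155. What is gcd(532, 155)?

1

Repeated division:
532 = 3·155 + 67
155 = 2·67 + 21
67 = 3·21 + 4
21 = 5·4 + 1
4 = 4·1 + 0
gcd(532, 155) = 1.
Working backward:
1 = 21 − 5·4
1 = −5·67 + 16·21
1 = 16·155 − 37·67
1 = −37·532 + 127·155
So 1 = (-37)·532 + (127)·155.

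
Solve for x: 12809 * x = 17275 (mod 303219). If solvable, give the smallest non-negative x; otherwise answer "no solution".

First find gcd(12809, 303219):
303219 = 23×12809 + 8612
12809 = 1×8612 + 4197
8612 = 2×4197 + 218
4197 = 19×218 + 55
218 = 3×55 + 53
55 = 1×53 + 2
53 = 26×2 + 1
2 = 2×1 + 0
gcd = 1, so a unique solution mod 303219 exists.
Back-substitute for the Bézout coefficients:
1 = 53 − 26·2
1 = −26·55 + 27·53
1 = 27·218 − 107·55
1 = −107·4197 + 2060·218
1 = 2060·8612 − 4227·4197
1 = −4227·12809 + 6287·8612
1 = 6287·303219 − 148828·12809
So 12809·(-148828) ≡ 1 (mod 303219), giving 12809⁻¹ ≡ 154391.
x ≡ 12809⁻¹·17275 ≡ 154391·17275 ≡ 293420 (mod 303219).

293420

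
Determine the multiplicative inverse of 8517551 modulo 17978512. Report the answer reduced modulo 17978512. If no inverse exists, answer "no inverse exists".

gcd(17978512, 8517551) by repeated division:
17978512 = 2×8517551 + 943410
8517551 = 9×943410 + 26861
943410 = 35×26861 + 3275
26861 = 8×3275 + 661
3275 = 4×661 + 631
661 = 1×631 + 30
631 = 21×30 + 1
30 = 30×1 + 0
Since gcd(8517551, 17978512) = 1, back-substitute to write 1 as a combination:
1 = 631 − 21·30
1 = −21·661 + 22·631
1 = 22·3275 − 109·661
1 = −109·26861 + 894·3275
1 = 894·943410 − 31399·26861
1 = −31399·8517551 + 283485·943410
1 = 283485·17978512 − 598369·8517551
Hence 8517551⁻¹ ≡ -598369 ≡ 17380143 (mod 17978512).

17380143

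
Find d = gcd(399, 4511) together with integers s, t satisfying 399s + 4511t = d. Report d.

Apply Euclid's algorithm to 4511 and 399:
4511 = 11*399 + 122
399 = 3*122 + 33
122 = 3*33 + 23
33 = 1*23 + 10
23 = 2*10 + 3
10 = 3*3 + 1
3 = 3*1 + 0
gcd(399, 4511) = 1.
Working backward:
1 = 10 − 3·3
1 = −3·23 + 7·10
1 = 7·33 − 10·23
1 = −10·122 + 37·33
1 = 37·399 − 121·122
1 = −121·4511 + 1368·399
So 1 = (-121)·4511 + (1368)·399.

1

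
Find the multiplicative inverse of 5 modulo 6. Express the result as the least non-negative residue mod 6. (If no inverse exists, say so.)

Extended Euclidean algorithm:
6 = 1×5 + 1
5 = 5×1 + 0
The gcd is 1. Working backward:
1 = 6 − 5
Thus 5·(-1) ≡ 1 (mod 6); reducing, -1 mod 6 = 5.

5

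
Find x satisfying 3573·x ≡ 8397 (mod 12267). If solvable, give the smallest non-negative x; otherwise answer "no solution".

First find gcd(3573, 12267):
12267 = 3·3573 + 1548
3573 = 2·1548 + 477
1548 = 3·477 + 117
477 = 4·117 + 9
117 = 13·9 + 0
gcd = 9 and 9 | 8397, so solutions exist. Divide through by 9: 397x ≡ 933 (mod 1363).
Now find 397⁻¹ mod 1363:
1363 = 3*397 + 172
397 = 2*172 + 53
172 = 3*53 + 13
53 = 4*13 + 1
13 = 13*1 + 0
Back-substitute:
1 = 53 − 4·13
1 = −4·172 + 13·53
1 = 13·397 − 30·172
1 = −30·1363 + 103·397
So 397⁻¹ ≡ 103 (mod 1363).
Then x ≡ 103·933 ≡ 689 (mod 1363); the smallest non-negative solution is x = 689.

689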